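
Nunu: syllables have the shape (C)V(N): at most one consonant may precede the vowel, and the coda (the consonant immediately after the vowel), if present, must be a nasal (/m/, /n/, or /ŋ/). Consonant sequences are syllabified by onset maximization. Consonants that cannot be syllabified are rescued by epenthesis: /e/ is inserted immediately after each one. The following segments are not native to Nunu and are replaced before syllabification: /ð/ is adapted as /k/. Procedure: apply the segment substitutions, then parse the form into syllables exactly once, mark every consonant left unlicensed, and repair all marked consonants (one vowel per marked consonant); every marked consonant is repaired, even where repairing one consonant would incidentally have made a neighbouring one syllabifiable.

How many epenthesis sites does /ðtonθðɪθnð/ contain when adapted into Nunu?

After substitution the input is /ktonθkɪθnk/.
The unsyllabifiable consonants are /k/, /θ/, /θ/, /n/, /k/; each receives one epenthetic vowel.

5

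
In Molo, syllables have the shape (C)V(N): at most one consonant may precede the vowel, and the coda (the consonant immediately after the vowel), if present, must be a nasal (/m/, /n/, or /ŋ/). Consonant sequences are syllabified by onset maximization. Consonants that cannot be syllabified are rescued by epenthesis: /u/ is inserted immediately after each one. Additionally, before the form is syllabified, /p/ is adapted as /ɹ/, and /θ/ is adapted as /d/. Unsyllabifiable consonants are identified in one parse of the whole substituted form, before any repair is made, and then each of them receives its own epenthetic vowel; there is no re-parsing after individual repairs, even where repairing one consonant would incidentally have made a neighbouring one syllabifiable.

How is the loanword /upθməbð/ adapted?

Substitution: /p/ → /ɹ/, /θ/ → /d/, giving /uɹdməbð/.
Under (C)V(N), the unsyllabifiable consonants are /ɹ/, /d/, /b/, /ð/ (only a nasal (/m/, /n/, or /ŋ/) is licensed in coda position; onsets are limited to one consonant).
Inserting the epenthetic vowel yields /ɹ/ → /ɹu/, /d/ → /du/, /b/ → /bu/, /ð/ → /ðu/.

uɹuduməbuðu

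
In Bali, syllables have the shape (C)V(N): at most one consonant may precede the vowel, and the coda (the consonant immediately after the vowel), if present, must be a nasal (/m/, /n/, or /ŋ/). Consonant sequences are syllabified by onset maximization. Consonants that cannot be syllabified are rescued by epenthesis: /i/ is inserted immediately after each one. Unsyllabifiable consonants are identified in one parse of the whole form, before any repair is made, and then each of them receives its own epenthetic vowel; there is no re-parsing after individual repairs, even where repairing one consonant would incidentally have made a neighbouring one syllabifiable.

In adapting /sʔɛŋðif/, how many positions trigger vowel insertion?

The unsyllabifiable consonants are /s/, /f/; each receives one epenthetic vowel.

2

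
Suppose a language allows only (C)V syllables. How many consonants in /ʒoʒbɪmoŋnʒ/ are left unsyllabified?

4

Under (C)V, the unsyllabifiable consonants are /ʒ/, /ŋ/, /n/, /ʒ/ (no codas are permitted; onsets are limited to one consonant).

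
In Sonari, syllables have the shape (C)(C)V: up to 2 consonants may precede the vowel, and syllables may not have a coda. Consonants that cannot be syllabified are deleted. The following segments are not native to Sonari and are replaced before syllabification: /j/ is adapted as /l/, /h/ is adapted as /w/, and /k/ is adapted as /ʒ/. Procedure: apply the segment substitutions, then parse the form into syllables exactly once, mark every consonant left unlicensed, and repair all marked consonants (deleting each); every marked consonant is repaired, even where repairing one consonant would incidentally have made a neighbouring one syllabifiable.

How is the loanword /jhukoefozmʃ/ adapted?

Substitution: /j/ → /l/, /h/ → /w/, /k/ → /ʒ/, giving /lwuʒoefozmʃ/.
Under (C)(C)V, the unsyllabifiable consonants are /z/, /m/, /ʃ/ (no codas are permitted; onsets may contain at most 2 consonants).
Deletion applies to /z/, /m/, /ʃ/.

lwuʒoefo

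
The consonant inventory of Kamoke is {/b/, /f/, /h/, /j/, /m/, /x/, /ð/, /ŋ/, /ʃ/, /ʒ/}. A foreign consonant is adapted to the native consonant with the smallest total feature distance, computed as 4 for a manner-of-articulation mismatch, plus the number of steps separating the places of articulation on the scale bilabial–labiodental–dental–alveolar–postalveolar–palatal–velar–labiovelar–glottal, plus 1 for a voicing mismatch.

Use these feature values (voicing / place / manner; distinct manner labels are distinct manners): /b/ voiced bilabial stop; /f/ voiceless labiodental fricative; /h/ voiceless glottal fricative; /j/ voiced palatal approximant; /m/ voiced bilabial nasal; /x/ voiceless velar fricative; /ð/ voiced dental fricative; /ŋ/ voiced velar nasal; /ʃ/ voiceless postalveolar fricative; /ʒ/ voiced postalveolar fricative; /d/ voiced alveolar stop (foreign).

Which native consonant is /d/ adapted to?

/b/ is closest: same manner (stop), place distance 3 (alveolar→bilabial), same voicing; total 3. Next closest is /ð/ at distance 5.

b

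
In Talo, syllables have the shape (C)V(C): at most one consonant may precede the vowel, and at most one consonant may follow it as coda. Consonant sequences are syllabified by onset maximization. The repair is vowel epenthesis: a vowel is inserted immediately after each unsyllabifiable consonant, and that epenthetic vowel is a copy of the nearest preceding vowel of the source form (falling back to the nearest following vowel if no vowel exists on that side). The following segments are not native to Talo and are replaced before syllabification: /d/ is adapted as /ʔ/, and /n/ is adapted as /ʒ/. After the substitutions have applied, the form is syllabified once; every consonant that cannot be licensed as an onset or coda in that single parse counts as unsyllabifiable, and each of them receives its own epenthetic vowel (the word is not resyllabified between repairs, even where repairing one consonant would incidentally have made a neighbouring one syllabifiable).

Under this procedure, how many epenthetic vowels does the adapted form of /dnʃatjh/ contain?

After substitution the input is /ʔʒʃatjh/.
The unsyllabifiable consonants are /ʔ/, /ʒ/, /j/, /h/; each receives one epenthetic vowel.

4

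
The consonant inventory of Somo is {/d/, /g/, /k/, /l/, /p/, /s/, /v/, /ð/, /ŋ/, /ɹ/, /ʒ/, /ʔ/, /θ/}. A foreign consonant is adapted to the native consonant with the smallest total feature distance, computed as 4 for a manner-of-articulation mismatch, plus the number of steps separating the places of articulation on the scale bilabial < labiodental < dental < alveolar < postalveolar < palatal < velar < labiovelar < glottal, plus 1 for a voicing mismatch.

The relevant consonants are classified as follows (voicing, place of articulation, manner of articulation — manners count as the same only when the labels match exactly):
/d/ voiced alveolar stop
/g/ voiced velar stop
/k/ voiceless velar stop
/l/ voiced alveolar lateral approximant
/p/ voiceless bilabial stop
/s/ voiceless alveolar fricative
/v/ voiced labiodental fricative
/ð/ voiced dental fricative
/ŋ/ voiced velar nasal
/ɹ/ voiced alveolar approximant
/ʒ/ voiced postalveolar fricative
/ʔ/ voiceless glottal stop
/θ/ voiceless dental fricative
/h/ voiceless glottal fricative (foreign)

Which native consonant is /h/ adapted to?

/ʔ/ is closest: manner differs (fricative→stop, +4), place distance 0 (glottal→glottal), same voicing; total 4. Next closest is /s/ at distance 5.

ʔ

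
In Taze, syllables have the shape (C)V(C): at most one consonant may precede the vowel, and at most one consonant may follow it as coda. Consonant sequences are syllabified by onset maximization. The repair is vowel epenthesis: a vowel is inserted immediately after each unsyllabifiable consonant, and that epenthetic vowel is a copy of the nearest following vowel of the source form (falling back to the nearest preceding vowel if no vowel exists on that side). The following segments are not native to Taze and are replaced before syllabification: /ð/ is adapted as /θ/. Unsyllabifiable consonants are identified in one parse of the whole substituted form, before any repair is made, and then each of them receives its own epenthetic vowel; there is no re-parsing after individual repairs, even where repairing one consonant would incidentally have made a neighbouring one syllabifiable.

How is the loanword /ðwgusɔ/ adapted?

θuwugusɔ

Substitution: /ð/ → /θ/, giving /θwgusɔ/.
Under (C)V(C), the unsyllabifiable consonants are /θ/, /w/ (at most one coda consonant is licensed; onsets are limited to one consonant).
Epenthesis after each stranded consonant: /θ/ → /θu/, /w/ → /wu/.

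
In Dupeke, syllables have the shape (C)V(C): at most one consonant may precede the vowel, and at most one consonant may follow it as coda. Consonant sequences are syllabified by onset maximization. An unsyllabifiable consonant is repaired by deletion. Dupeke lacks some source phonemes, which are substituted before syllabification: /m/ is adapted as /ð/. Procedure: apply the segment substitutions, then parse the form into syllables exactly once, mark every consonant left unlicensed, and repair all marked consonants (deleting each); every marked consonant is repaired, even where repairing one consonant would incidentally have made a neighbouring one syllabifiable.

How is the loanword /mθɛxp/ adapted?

θɛx

Substitution: /m/ → /ð/, giving /ðθɛxp/.
The consonants /ð/, /p/ cannot be parsed into a legal (C)V(C) syllable (at most one coda consonant is licensed; onsets are limited to one consonant).
Deletion applies to /ð/, /p/.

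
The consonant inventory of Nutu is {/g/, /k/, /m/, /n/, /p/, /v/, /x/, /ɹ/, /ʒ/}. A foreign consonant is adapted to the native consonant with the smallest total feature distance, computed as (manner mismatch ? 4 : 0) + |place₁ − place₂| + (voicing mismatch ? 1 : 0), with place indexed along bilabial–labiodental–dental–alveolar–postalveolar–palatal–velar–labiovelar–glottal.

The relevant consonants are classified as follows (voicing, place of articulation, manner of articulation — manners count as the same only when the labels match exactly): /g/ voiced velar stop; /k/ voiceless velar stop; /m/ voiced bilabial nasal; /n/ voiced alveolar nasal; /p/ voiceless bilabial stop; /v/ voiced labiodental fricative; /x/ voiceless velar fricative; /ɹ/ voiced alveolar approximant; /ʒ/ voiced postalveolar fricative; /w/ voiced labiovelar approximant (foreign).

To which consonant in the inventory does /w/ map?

ɹ

/ɹ/ is closest: same manner (approximant), place distance 4 (labiovelar→alveolar), same voicing; total 4. Next closest is /g/ at distance 5.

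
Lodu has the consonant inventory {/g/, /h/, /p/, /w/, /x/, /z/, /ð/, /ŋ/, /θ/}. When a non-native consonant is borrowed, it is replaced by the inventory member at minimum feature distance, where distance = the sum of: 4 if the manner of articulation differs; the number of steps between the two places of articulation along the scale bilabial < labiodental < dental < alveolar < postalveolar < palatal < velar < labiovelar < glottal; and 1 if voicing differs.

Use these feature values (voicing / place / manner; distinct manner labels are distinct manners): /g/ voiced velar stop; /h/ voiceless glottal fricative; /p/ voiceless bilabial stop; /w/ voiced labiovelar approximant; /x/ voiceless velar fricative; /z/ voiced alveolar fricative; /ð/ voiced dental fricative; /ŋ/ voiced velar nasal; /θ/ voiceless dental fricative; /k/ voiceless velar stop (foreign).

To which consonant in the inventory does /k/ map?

/g/ is closest: same manner (stop), place distance 0 (velar→velar), voicing differs (+1); total 1. Next closest is /x/ at distance 4.

g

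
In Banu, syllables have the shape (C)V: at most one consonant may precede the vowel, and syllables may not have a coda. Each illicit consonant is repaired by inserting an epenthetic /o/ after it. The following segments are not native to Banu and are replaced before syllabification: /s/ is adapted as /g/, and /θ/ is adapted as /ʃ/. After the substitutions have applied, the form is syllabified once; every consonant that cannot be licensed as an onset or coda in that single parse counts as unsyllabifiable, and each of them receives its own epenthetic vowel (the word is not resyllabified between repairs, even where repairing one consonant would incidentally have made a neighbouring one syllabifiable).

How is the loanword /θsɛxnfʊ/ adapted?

ʃogɛxonofʊ

Substitution: /θ/ → /ʃ/, /s/ → /g/, giving /ʃgɛxnfʊ/.
The consonants /ʃ/, /x/, /n/ cannot be parsed into a legal (C)V syllable (no codas are permitted; onsets are limited to one consonant).
Inserting the epenthetic vowel yields /ʃ/ → /ʃo/, /x/ → /xo/, /n/ → /no/.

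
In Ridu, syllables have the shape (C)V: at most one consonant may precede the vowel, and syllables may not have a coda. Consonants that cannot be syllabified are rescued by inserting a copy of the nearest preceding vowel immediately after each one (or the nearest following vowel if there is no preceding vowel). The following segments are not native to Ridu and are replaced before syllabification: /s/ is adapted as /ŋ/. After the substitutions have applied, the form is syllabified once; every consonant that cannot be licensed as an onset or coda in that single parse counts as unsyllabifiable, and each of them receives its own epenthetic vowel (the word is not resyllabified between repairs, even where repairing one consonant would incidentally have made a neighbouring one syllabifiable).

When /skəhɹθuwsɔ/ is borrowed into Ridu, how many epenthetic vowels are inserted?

4

After substitution the input is /ŋkəhɹθuwŋɔ/.
The unsyllabifiable consonants are /ŋ/, /h/, /ɹ/, /w/; each receives one epenthetic vowel.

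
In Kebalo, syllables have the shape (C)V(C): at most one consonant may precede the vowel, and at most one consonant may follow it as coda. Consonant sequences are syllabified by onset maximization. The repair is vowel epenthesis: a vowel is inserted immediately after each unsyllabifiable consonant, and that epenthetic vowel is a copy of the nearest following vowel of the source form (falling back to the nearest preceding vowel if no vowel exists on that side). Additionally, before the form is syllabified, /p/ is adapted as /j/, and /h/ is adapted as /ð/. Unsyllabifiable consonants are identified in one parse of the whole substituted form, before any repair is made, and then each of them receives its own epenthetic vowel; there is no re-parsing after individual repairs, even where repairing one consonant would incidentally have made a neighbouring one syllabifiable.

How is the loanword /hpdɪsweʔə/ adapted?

Substitution: /h/ → /ð/, /p/ → /j/, giving /ðjdɪsweʔə/.
Under (C)V(C), the unsyllabifiable consonants are /ð/, /j/ (at most one coda consonant is licensed; onsets are limited to one consonant).
Epenthesis after each stranded consonant: /ð/ → /ðɪ/, /j/ → /jɪ/.

ðɪjɪdɪsweʔə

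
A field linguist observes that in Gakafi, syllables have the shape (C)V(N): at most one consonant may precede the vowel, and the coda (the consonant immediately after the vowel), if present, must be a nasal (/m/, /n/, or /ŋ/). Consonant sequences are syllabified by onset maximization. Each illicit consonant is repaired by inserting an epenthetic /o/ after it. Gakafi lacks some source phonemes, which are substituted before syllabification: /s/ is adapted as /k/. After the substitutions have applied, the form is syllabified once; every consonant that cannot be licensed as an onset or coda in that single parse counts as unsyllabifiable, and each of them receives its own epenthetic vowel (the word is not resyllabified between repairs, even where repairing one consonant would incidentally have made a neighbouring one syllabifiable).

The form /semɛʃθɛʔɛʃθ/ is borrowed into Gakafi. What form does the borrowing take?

kemɛʃoθɛʔɛʃoθo

Substitution: /s/ → /k/, giving /kemɛʃθɛʔɛʃθ/.
Under (C)V(N), the unsyllabifiable consonants are /ʃ/, /ʃ/, /θ/ (only a nasal (/m/, /n/, or /ŋ/) is licensed in coda position; onsets are limited to one consonant).
Epenthesis after each stranded consonant: /ʃ/ → /ʃo/, /ʃ/ → /ʃo/, /θ/ → /θo/.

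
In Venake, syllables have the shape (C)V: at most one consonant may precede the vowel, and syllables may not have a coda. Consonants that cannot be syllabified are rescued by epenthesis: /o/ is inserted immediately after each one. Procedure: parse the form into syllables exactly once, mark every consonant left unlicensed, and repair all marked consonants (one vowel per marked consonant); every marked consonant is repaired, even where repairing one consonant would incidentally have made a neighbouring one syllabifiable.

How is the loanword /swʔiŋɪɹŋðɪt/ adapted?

sowoʔiŋɪɹoŋoðɪto

The consonants /s/, /w/, /ɹ/, /ŋ/, /t/ cannot be parsed into a legal (C)V syllable (no codas are permitted; onsets are limited to one consonant).
Inserting the epenthetic vowel yields /s/ → /so/, /w/ → /wo/, /ɹ/ → /ɹo/, /ŋ/ → /ŋo/, /t/ → /to/.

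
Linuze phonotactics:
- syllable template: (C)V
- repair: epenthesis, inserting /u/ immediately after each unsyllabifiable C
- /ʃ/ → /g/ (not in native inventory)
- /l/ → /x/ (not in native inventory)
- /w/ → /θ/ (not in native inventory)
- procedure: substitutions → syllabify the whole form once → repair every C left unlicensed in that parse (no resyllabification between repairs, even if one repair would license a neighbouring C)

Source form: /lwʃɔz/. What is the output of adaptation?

xuθugɔzu

Substitution: /l/ → /x/, /w/ → /θ/, /ʃ/ → /g/, giving /xθgɔz/.
Under (C)V, the unsyllabifiable consonants are /x/, /θ/, /z/ (no codas are permitted; onsets are limited to one consonant).
Epenthesis after each stranded consonant: /x/ → /xu/, /θ/ → /θu/, /z/ → /zu/.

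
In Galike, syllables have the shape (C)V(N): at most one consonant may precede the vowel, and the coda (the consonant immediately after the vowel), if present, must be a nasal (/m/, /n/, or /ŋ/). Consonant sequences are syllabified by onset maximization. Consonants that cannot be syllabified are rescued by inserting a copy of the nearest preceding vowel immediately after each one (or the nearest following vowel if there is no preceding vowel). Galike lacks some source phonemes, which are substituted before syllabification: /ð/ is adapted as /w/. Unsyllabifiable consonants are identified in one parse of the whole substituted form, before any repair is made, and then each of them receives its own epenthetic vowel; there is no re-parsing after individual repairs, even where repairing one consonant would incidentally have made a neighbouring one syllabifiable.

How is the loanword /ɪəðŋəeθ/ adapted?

ɪəwəŋəeθe

Substitution: /ð/ → /w/, giving /ɪəwŋəeθ/.
The consonants /w/, /θ/ cannot be parsed into a legal (C)V(N) syllable (only a nasal (/m/, /n/, or /ŋ/) is licensed in coda position; onsets are limited to one consonant).
Epenthesis after each stranded consonant: /w/ → /wə/, /θ/ → /θe/.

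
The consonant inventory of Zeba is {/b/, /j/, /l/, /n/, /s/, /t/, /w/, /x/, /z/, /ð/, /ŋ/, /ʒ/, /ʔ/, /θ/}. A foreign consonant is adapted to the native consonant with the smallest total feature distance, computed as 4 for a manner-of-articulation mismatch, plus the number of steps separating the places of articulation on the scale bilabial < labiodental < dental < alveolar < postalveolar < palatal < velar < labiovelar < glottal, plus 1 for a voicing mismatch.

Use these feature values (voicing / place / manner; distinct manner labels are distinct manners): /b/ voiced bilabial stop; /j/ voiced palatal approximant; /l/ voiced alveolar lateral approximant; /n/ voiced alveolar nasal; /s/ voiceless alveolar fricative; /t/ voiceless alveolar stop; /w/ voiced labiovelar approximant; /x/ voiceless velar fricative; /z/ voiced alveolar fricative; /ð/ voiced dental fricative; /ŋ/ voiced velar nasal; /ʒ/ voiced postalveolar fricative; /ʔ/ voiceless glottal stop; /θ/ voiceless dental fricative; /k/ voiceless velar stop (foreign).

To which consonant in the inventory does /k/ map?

ʔ

/ʔ/ is closest: same manner (stop), place distance 2 (velar→glottal), same voicing; total 2. Next closest is /t/ at distance 3.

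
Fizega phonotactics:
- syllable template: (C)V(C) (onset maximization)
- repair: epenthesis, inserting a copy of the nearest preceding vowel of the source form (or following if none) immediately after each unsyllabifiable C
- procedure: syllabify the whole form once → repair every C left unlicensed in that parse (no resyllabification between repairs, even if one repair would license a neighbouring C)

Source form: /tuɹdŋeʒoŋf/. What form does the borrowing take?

Under (C)V(C), the unsyllabifiable consonants are /d/, /f/ (at most one coda consonant is licensed; onsets are limited to one consonant).
Epenthesis after each stranded consonant: /d/ → /du/, /f/ → /fo/.

tuɹduŋeʒoŋfo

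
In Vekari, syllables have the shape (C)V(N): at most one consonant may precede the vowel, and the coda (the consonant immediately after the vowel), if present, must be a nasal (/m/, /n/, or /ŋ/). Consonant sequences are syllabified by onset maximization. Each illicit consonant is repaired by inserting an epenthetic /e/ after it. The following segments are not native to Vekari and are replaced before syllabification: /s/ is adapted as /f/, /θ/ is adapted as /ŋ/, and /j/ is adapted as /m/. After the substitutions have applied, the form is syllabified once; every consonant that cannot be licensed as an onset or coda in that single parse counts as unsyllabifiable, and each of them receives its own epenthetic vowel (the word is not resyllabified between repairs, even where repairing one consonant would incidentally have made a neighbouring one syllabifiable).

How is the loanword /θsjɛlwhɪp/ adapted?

ŋefemɛlewehɪpe

Substitution: /θ/ → /ŋ/, /s/ → /f/, /j/ → /m/, giving /ŋfmɛlwhɪp/.
Under (C)V(N), the unsyllabifiable consonants are /ŋ/, /f/, /l/, /w/, /p/ (only a nasal (/m/, /n/, or /ŋ/) is licensed in coda position; onsets are limited to one consonant).
Epenthesis after each stranded consonant: /ŋ/ → /ŋe/, /f/ → /fe/, /l/ → /le/, /w/ → /we/, /p/ → /pe/.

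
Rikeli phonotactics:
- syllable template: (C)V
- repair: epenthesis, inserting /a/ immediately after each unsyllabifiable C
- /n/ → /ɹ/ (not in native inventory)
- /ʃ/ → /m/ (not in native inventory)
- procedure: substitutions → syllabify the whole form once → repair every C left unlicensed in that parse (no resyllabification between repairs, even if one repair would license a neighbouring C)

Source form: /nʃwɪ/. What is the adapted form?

ɹamawɪ

Substitution: /n/ → /ɹ/, /ʃ/ → /m/, giving /ɹmwɪ/.
The consonants /ɹ/, /m/ cannot be parsed into a legal (C)V syllable (no codas are permitted; onsets are limited to one consonant).
Inserting the epenthetic vowel yields /ɹ/ → /ɹa/, /m/ → /ma/.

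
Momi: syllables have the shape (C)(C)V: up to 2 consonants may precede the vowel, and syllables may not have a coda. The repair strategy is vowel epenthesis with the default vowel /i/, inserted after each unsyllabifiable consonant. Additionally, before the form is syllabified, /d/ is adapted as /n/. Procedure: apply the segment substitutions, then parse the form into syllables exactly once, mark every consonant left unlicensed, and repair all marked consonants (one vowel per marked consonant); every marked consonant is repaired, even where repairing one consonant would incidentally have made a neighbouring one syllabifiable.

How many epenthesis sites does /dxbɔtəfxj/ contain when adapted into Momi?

4

After substitution the input is /nxbɔtəfxj/.
The unsyllabifiable consonants are /n/, /f/, /x/, /j/; each receives one epenthetic vowel.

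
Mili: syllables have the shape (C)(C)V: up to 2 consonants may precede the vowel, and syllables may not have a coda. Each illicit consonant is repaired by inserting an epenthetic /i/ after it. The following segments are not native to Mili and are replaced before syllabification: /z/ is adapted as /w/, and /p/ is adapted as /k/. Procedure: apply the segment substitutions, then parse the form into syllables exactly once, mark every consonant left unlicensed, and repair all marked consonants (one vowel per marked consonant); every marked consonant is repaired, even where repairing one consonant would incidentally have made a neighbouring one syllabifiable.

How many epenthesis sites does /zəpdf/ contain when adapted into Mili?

3

After substitution the input is /wəkdf/.
The unsyllabifiable consonants are /k/, /d/, /f/; each receives one epenthetic vowel.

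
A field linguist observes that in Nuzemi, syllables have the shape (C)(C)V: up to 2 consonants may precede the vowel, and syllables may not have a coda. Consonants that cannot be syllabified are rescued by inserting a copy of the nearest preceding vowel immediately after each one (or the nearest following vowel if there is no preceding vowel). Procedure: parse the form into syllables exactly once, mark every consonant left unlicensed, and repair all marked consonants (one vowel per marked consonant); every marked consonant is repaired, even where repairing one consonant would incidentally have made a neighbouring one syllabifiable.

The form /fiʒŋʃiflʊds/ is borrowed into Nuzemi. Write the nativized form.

fiʒiŋʃiflʊdʊsʊ

Syllabifying with onset maximization leaves /ʒ/, /d/, /s/ stranded (no codas are permitted; onsets may contain at most 2 consonants).
Each unlicensed consonant becomes the onset of a new syllable: /ʒ/ → /ʒi/, /d/ → /dʊ/, /s/ → /sʊ/.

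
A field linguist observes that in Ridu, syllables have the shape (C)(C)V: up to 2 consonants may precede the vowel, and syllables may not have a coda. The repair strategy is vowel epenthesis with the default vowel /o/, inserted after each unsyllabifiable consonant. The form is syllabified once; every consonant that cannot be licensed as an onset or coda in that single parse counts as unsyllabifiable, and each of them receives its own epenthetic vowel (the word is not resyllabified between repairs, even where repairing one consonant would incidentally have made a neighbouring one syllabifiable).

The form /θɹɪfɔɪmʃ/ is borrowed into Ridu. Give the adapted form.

θɹɪfɔɪmoʃo

Syllabifying with onset maximization leaves /m/, /ʃ/ stranded (no codas are permitted; onsets may contain at most 2 consonants).
Each unlicensed consonant becomes the onset of a new syllable: /m/ → /mo/, /ʃ/ → /ʃo/.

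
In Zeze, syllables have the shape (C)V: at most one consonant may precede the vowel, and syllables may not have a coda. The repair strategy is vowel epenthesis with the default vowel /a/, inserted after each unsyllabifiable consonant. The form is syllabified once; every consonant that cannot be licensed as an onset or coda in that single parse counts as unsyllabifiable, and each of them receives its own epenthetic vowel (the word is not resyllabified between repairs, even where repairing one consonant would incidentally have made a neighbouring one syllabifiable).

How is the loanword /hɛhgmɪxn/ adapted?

hɛhagamɪxana

The consonants /h/, /g/, /x/, /n/ cannot be parsed into a legal (C)V syllable (no codas are permitted; onsets are limited to one consonant).
Inserting the epenthetic vowel yields /h/ → /ha/, /g/ → /ga/, /x/ → /xa/, /n/ → /na/.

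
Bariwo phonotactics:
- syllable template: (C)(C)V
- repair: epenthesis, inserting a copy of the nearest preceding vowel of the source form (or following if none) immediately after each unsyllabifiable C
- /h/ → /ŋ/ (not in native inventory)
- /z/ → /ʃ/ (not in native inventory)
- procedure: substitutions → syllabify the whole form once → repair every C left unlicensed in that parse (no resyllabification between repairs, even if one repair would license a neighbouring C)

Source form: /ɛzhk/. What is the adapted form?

Substitution: /z/ → /ʃ/, /h/ → /ŋ/, giving /ɛʃŋk/.
Syllabifying with onset maximization leaves /ʃ/, /ŋ/, /k/ stranded (no codas are permitted; onsets may contain at most 2 consonants).
Each unlicensed consonant becomes the onset of a new syllable: /ʃ/ → /ʃɛ/, /ŋ/ → /ŋɛ/, /k/ → /kɛ/.

ɛʃɛŋɛkɛ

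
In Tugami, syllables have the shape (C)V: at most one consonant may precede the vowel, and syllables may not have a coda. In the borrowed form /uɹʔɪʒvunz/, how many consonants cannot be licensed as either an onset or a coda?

4

The consonants /ɹ/, /ʒ/, /n/, /z/ cannot be parsed into a legal (C)V syllable (no codas are permitted; onsets are limited to one consonant).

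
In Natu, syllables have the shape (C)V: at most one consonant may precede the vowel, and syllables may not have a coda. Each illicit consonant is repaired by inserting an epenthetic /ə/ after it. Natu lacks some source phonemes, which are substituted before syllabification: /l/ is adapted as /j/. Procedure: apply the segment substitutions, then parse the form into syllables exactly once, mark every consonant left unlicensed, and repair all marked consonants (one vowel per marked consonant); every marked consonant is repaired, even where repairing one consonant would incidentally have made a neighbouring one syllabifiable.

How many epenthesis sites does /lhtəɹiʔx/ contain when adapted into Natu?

4

After substitution the input is /jhtəɹiʔx/.
The unsyllabifiable consonants are /j/, /h/, /ʔ/, /x/; each receives one epenthetic vowel.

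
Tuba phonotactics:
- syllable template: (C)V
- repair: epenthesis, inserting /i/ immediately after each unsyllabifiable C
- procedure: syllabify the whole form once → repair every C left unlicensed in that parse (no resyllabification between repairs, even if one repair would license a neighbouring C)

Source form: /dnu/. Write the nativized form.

dinu

Under (C)V, the unsyllabifiable consonants are /d/ (no codas are permitted; onsets are limited to one consonant).
Inserting the epenthetic vowel yields /d/ → /di/.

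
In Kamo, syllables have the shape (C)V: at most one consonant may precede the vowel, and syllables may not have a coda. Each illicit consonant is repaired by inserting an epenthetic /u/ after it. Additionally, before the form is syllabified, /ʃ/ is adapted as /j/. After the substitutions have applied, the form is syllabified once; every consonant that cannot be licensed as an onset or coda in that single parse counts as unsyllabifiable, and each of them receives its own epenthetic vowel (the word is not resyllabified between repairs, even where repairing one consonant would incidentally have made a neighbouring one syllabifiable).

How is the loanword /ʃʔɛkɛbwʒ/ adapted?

juʔɛkɛbuwuʒu

Substitution: /ʃ/ → /j/, giving /jʔɛkɛbwʒ/.
Syllabifying with onset maximization leaves /j/, /b/, /w/, /ʒ/ stranded (no codas are permitted; onsets are limited to one consonant).
Each unlicensed consonant becomes the onset of a new syllable: /j/ → /ju/, /b/ → /bu/, /w/ → /wu/, /ʒ/ → /ʒu/.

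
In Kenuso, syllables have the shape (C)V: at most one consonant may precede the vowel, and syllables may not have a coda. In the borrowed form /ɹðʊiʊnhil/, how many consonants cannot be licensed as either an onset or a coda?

Under (C)V, the unsyllabifiable consonants are /ɹ/, /n/, /l/ (no codas are permitted; onsets are limited to one consonant).

3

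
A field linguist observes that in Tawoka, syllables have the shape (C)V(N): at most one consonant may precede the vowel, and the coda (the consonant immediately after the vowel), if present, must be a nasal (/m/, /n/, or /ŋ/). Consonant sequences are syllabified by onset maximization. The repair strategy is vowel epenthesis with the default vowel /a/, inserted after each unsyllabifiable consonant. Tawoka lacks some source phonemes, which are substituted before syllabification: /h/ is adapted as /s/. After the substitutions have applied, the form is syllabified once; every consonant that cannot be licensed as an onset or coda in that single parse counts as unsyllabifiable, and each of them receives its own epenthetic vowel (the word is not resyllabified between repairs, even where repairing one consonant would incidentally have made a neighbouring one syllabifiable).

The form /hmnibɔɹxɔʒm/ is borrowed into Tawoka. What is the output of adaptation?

Substitution: /h/ → /s/, giving /smnibɔɹxɔʒm/.
Syllabifying with onset maximization leaves /s/, /m/, /ɹ/, /ʒ/, /m/ stranded (only a nasal (/m/, /n/, or /ŋ/) is licensed in coda position; onsets are limited to one consonant).
Each unlicensed consonant becomes the onset of a new syllable: /s/ → /sa/, /m/ → /ma/, /ɹ/ → /ɹa/, /ʒ/ → /ʒa/, /m/ → /ma/.

samanibɔɹaxɔʒama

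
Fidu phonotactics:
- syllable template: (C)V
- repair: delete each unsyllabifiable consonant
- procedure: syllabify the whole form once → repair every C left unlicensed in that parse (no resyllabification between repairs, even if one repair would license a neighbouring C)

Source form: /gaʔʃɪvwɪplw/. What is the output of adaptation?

gaʃɪwɪ

The consonants /ʔ/, /v/, /p/, /l/, /w/ cannot be parsed into a legal (C)V syllable (no codas are permitted; onsets are limited to one consonant).
Deletion applies to /ʔ/, /v/, /p/, /l/, /w/.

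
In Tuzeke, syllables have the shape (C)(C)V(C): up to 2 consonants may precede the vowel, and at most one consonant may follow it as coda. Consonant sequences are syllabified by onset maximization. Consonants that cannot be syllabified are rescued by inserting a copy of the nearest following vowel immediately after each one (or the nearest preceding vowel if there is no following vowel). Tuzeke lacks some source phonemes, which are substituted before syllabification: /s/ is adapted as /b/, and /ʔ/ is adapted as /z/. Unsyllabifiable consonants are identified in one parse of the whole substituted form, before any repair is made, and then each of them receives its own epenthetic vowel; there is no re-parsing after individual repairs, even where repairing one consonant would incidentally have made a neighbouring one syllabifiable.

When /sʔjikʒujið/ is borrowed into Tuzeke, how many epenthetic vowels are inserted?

After substitution the input is /bzjikʒujið/.
The unsyllabifiable consonants are /b/; each receives one epenthetic vowel.

1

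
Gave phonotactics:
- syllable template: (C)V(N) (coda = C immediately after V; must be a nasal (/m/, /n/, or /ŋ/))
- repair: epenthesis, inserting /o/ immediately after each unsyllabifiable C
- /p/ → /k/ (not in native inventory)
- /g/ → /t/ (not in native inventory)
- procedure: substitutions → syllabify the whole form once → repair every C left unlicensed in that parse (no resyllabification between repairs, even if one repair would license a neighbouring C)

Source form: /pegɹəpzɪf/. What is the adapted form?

Substitution: /p/ → /k/, /g/ → /t/, giving /ketɹəkzɪf/.
Syllabifying with onset maximization leaves /t/, /k/, /f/ stranded (only a nasal (/m/, /n/, or /ŋ/) is licensed in coda position; onsets are limited to one consonant).
Epenthesis after each stranded consonant: /t/ → /to/, /k/ → /ko/, /f/ → /fo/.

ketoɹəkozɪfo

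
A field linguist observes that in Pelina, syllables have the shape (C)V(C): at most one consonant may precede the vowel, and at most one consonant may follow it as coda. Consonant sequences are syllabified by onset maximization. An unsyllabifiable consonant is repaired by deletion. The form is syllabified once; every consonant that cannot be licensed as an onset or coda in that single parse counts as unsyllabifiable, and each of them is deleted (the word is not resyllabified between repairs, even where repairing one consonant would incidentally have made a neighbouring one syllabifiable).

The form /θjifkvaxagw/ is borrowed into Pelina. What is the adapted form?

Under (C)V(C), the unsyllabifiable consonants are /θ/, /k/, /w/ (at most one coda consonant is licensed; onsets are limited to one consonant).
Deleting the stranded consonants removes /θ/, /k/, /w/.

jifvaxag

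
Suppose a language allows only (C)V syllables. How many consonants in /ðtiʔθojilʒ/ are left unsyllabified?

The consonants /ð/, /ʔ/, /l/, /ʒ/ cannot be parsed into a legal (C)V syllable (no codas are permitted; onsets are limited to one consonant).

4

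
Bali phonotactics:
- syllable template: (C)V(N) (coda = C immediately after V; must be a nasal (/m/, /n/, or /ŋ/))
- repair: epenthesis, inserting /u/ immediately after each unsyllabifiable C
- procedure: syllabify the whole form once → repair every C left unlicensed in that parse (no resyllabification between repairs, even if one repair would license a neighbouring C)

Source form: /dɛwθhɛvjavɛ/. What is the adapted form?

dɛwuθuhɛvujavɛ

Syllabifying with onset maximization leaves /w/, /θ/, /v/ stranded (only a nasal (/m/, /n/, or /ŋ/) is licensed in coda position; onsets are limited to one consonant).
Epenthesis after each stranded consonant: /w/ → /wu/, /θ/ → /θu/, /v/ → /vu/.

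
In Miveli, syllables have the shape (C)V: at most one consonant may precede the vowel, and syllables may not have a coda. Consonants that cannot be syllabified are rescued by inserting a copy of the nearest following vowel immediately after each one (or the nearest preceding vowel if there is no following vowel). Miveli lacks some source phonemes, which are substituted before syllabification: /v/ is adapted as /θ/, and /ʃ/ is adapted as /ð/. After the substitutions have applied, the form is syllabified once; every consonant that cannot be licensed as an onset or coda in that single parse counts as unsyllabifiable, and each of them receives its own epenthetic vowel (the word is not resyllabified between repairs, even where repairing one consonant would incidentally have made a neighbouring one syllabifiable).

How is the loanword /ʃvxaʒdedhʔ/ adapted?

ðaθaxaʒededeheʔe

Substitution: /ʃ/ → /ð/, /v/ → /θ/, giving /ðθxaʒdedhʔ/.
The consonants /ð/, /θ/, /ʒ/, /d/, /h/, /ʔ/ cannot be parsed into a legal (C)V syllable (no codas are permitted; onsets are limited to one consonant).
Inserting the epenthetic vowel yields /ð/ → /ða/, /θ/ → /θa/, /ʒ/ → /ʒe/, /d/ → /de/, /h/ → /he/, /ʔ/ → /ʔe/.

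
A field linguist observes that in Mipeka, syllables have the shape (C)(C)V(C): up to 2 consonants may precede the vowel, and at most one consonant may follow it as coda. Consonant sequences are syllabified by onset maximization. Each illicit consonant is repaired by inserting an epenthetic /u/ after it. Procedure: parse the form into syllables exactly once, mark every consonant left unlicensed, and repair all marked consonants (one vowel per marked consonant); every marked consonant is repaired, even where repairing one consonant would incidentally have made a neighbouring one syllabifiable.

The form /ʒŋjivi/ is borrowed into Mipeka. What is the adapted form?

The consonants /ʒ/ cannot be parsed into a legal (C)(C)V(C) syllable (at most one coda consonant is licensed; onsets may contain at most 2 consonants).
Each unlicensed consonant becomes the onset of a new syllable: /ʒ/ → /ʒu/.

ʒuŋjivi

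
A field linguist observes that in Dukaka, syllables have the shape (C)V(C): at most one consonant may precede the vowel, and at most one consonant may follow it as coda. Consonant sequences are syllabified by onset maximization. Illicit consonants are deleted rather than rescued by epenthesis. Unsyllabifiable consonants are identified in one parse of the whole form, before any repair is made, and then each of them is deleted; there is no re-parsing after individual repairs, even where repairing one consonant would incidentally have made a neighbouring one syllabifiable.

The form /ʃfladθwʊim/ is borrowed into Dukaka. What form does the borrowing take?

Syllabifying with onset maximization leaves /ʃ/, /f/, /θ/ stranded (at most one coda consonant is licensed; onsets are limited to one consonant).
Deletion applies to /ʃ/, /f/, /θ/.

ladwʊim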